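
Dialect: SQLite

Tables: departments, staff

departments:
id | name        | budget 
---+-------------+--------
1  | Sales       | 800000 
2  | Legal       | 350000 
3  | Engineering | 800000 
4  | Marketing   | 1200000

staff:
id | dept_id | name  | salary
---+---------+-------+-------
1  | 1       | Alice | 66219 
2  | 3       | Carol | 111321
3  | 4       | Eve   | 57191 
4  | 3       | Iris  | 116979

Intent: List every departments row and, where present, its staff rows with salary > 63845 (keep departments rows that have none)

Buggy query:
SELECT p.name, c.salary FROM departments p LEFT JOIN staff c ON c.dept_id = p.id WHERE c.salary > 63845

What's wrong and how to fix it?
Bug: Filtering c.salary in WHERE discards the NULL rows produced by LEFT JOIN, turning it into an inner join

Fix: Put 'c.salary > 63845' in the JOIN's ON clause instead of WHERE

Corrected query:
SELECT p.name, c.salary FROM departments p LEFT JOIN staff c ON c.dept_id = p.id AND c.salary > 63845

Result:
name        | salary
------------+-------
Sales       | 66219 
Legal       | NULL  
Engineering | 111321
Engineering | 116979
Marketing   | NULL  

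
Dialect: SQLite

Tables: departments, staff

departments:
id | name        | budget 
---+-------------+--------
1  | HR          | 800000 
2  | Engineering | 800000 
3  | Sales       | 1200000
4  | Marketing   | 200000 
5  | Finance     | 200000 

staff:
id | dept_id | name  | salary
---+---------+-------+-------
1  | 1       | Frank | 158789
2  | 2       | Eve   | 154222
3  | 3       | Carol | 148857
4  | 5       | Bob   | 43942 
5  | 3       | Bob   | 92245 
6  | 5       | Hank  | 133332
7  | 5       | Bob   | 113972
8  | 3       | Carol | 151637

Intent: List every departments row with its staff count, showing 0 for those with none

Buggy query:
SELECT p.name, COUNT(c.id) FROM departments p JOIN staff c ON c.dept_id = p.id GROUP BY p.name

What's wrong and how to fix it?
Bug: An inner join excludes parents with zero children

Fix: Use LEFT JOIN so parents without children still appear (COUNT(c.id) gives 0)

Corrected query:
SELECT p.name, COUNT(c.id) FROM departments p LEFT JOIN staff c ON c.dept_id = p.id GROUP BY p.name

Result:
name        | COUNT(c.id)
------------+------------
Engineering | 1          
Finance     | 3          
HR          | 1          
Marketing   | 0          
Sales       | 3          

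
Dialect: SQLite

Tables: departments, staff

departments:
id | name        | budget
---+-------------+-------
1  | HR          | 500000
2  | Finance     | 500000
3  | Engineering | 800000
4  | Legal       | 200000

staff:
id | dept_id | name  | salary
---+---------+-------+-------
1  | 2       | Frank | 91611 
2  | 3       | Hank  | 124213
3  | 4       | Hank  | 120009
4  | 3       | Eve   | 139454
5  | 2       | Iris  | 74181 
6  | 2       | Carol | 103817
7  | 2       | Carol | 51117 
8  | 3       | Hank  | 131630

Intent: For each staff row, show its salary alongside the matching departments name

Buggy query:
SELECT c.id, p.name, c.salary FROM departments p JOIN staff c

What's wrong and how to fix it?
Bug: JOIN with no ON clause produces a cartesian product; every staff row pairs with every departments row

Fix: Add ON c.dept_id = p.id to the JOIN

Corrected query:
SELECT c.id, p.name, c.salary FROM departments p JOIN staff c ON c.dept_id = p.id

Result:
id | name        | salary
---+-------------+-------
1  | Finance     | 91611 
2  | Engineering | 124213
3  | Legal       | 120009
4  | Engineering | 139454
5  | Finance     | 74181 
6  | Finance     | 103817
7  | Finance     | 51117 
8  | Engineering | 131630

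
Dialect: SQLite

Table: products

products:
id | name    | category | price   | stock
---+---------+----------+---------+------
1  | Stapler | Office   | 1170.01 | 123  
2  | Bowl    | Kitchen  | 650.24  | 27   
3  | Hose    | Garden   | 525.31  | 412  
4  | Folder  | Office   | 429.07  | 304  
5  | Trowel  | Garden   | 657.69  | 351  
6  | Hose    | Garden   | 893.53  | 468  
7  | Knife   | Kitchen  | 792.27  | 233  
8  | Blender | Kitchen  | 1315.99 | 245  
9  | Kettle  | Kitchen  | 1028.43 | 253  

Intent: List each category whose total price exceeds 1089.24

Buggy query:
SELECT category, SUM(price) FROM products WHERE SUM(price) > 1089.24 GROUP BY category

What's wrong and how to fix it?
Bug: WHERE runs before GROUP BY, so aggregates aren't available there

Fix: Use HAVING (which filters groups after aggregation) instead of WHERE

Corrected query:
SELECT category, SUM(price) FROM products GROUP BY category HAVING SUM(price) > 1089.24

Result:
category | SUM(price)
---------+-----------
Garden   | 2076.53   
Kitchen  | 3786.93   
Office   | 1599.08   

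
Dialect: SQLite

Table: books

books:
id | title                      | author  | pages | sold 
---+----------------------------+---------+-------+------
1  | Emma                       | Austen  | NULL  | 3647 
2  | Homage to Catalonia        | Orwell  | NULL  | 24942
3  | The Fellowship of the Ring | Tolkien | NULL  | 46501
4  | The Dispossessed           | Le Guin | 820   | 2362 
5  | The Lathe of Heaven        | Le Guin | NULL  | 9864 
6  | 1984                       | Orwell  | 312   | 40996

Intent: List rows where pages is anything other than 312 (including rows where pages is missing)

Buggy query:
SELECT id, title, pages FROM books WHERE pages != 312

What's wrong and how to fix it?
Bug: Inequality against NULL is unknown, not true; rows with NULL are dropped

Fix: Handle NULL separately with IS NULL alongside the inequality

Corrected query:
SELECT id, title, pages FROM books WHERE pages != 312 OR pages IS NULL

Result:
id | title                      | pages
---+----------------------------+------
1  | Emma                       | NULL 
2  | Homage to Catalonia        | NULL 
3  | The Fellowship of the Ring | NULL 
4  | The Dispossessed           | 820  
5  | The Lathe of Heaven        | NULL 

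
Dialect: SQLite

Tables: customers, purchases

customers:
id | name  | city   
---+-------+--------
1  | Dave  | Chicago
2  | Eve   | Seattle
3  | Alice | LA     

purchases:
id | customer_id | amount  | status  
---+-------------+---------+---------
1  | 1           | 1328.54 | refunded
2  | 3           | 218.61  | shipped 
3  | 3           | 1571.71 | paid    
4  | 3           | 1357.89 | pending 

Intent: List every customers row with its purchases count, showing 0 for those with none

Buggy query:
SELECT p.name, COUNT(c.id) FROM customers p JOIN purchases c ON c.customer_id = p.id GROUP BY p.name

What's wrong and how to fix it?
Bug: An inner join excludes parents with zero children

Fix: Use LEFT JOIN so parents without children still appear (COUNT(c.id) gives 0)

Corrected query:
SELECT p.name, COUNT(c.id) FROM customers p LEFT JOIN purchases c ON c.customer_id = p.id GROUP BY p.name

Result:
name  | COUNT(c.id)
------+------------
Alice | 3          
Dave  | 1          
Eve   | 0          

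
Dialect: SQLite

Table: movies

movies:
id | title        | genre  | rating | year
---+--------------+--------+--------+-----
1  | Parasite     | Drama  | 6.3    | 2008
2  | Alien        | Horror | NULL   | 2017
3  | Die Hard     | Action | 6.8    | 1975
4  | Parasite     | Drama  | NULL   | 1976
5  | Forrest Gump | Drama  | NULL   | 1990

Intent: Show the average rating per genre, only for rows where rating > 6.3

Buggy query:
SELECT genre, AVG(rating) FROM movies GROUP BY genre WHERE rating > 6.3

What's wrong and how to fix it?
Bug: WHERE cannot follow GROUP BY

Fix: Move the WHERE clause before GROUP BY

Corrected query:
SELECT genre, AVG(rating) FROM movies WHERE rating > 6.3 GROUP BY genre

Result:
genre  | AVG(rating)
-------+------------
Action | 6.8        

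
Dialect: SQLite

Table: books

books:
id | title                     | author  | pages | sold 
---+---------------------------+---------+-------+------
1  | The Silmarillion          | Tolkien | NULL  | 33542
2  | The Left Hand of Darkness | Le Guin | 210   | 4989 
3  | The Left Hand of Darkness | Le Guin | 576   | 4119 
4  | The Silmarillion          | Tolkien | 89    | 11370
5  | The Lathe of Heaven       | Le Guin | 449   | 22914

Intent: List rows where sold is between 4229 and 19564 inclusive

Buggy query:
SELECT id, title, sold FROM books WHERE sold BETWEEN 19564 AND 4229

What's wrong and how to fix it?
Bug: The bounds are reversed; BETWEEN a AND b requires a <= b to match anything

Fix: Swap the bounds so the smaller value comes first

Corrected query:
SELECT id, title, sold FROM books WHERE sold BETWEEN 4229 AND 19564

Result:
id | title                     | sold 
---+---------------------------+------
2  | The Left Hand of Darkness | 4989 
4  | The Silmarillion          | 11370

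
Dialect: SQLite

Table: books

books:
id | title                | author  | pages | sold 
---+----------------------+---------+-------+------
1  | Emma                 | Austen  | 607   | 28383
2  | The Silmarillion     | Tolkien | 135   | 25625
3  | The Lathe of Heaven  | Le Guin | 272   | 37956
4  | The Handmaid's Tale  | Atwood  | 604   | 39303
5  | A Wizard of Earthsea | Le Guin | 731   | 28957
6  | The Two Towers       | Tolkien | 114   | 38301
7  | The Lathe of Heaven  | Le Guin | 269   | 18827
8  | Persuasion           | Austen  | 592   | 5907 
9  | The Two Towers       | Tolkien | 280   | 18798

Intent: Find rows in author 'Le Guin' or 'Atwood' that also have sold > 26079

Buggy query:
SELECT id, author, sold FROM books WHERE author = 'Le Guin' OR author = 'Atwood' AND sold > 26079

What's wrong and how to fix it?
Bug: Without parentheses, AND is evaluated before OR, so the sold filter only applies to the 'Atwood' branch

Fix: Add parentheses around the OR so the AND applies to both alternatives

Corrected query:
SELECT id, author, sold FROM books WHERE (author = 'Le Guin' OR author = 'Atwood') AND sold > 26079

Result:
id | author  | sold 
---+---------+------
3  | Le Guin | 37956
4  | Atwood  | 39303
5  | Le Guin | 28957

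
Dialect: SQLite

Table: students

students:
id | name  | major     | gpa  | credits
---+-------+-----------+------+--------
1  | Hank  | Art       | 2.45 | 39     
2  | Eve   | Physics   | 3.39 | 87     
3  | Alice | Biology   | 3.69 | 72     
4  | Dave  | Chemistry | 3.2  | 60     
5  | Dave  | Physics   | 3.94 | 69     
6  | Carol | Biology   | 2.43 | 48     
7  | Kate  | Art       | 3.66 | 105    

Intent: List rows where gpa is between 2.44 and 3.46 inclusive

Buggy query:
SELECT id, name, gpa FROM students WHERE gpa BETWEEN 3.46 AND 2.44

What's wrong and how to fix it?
Bug: The bounds are reversed; BETWEEN a AND b requires a <= b to match anything

Fix: Swap the bounds so the smaller value comes first

Corrected query:
SELECT id, name, gpa FROM students WHERE gpa BETWEEN 2.44 AND 3.46

Result:
id | name | gpa 
---+------+-----
1  | Hank | 2.45
2  | Eve  | 3.39
4  | Dave | 3.2 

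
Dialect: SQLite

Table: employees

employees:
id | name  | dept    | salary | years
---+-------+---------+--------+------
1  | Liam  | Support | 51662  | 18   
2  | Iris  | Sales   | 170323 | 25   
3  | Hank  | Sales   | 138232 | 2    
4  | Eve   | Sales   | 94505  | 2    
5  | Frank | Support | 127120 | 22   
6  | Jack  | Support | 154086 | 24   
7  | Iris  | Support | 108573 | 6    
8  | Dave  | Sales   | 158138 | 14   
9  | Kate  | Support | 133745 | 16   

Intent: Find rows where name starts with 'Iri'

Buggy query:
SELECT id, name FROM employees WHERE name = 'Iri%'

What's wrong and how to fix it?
Bug: Wildcards only work with LIKE; '=' treats '%' as a literal character

Fix: Replace '=' with LIKE so 'Iri%' is treated as a pattern

Corrected query:
SELECT id, name FROM employees WHERE name LIKE 'Iri%'

Result:
id | name
---+-----
2  | Iris
7  | Iris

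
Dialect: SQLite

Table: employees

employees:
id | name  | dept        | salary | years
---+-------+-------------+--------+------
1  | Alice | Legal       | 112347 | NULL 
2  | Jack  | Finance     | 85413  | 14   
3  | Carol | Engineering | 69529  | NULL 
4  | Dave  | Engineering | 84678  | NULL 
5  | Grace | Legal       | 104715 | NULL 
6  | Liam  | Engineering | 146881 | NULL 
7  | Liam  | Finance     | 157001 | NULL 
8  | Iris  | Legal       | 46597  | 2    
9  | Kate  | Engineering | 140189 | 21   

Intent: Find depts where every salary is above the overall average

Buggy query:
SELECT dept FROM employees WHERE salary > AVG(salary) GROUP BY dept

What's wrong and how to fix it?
Bug: AVG() is an aggregate; it can't sit directly in WHERE

Fix: Compute the overall average in a scalar subquery and compare each group's MIN against it in HAVING

Corrected query:
SELECT dept FROM employees GROUP BY dept HAVING MIN(salary) > (SELECT AVG(salary) FROM employees)

Result:
(no rows)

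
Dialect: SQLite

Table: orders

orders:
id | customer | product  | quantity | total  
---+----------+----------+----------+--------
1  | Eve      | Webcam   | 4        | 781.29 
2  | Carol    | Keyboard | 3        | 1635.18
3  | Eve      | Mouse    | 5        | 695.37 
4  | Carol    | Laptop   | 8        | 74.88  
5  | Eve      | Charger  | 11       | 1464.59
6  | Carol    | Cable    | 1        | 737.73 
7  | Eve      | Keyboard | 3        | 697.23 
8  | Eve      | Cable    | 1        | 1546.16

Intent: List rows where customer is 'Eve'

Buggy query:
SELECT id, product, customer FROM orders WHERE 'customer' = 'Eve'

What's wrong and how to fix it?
Bug: 'customer' in single quotes is a string literal, not the column; the comparison is literal-vs-literal and never true

Fix: Reference the column as customer without single quotes

Corrected query:
SELECT id, product, customer FROM orders WHERE customer = 'Eve'

Result:
id | product  | customer
---+----------+---------
1  | Webcam   | Eve     
3  | Mouse    | Eve     
5  | Charger  | Eve     
7  | Keyboard | Eve     
8  | Cable    | Eve     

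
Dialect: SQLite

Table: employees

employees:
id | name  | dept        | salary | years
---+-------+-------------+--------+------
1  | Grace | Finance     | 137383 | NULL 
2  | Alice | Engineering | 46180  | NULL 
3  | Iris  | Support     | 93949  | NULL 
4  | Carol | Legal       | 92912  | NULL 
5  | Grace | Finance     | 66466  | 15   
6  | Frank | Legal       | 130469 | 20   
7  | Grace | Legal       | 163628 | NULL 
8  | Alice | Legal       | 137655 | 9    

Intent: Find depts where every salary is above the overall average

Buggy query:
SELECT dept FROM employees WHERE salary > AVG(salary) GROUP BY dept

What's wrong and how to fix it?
Bug: WHERE evaluates per row before aggregation, so AVG() is unavailable

Fix: Compute the overall average in a scalar subquery and compare each group's MIN against it in HAVING

Corrected query:
SELECT dept FROM employees GROUP BY dept HAVING MIN(salary) > (SELECT AVG(salary) FROM employees)

Result:
(no rows)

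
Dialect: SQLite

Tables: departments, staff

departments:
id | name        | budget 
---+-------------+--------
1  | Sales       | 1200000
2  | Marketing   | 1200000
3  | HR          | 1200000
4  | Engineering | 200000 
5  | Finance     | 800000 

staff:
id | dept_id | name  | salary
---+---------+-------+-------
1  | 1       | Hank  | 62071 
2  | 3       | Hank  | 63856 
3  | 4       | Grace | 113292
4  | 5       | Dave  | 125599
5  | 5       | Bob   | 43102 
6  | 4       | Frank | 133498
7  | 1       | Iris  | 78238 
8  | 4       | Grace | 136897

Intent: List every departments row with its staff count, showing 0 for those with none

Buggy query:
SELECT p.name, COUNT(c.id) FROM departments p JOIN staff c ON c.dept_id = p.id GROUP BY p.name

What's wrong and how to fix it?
Bug: INNER JOIN drops departments rows that have no matching staff rows

Fix: Use LEFT JOIN so parents without children still appear (COUNT(c.id) gives 0)

Corrected query:
SELECT p.name, COUNT(c.id) FROM departments p LEFT JOIN staff c ON c.dept_id = p.id GROUP BY p.name

Result:
name        | COUNT(c.id)
------------+------------
Engineering | 3          
Finance     | 2          
HR          | 1          
Marketing   | 0          
Sales       | 2          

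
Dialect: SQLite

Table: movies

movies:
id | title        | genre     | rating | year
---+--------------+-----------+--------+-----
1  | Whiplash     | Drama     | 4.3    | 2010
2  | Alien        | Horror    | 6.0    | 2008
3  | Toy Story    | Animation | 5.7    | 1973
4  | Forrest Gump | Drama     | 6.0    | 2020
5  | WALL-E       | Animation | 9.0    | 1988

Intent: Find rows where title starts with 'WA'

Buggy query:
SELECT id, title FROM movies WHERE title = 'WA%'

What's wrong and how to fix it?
Bug: '=' compares the literal string including the % character; pattern matching needs LIKE

Fix: Use LIKE for wildcard pattern matching

Corrected query:
SELECT id, title FROM movies WHERE title LIKE 'WA%'

Result:
id | title 
---+-------
5  | WALL-E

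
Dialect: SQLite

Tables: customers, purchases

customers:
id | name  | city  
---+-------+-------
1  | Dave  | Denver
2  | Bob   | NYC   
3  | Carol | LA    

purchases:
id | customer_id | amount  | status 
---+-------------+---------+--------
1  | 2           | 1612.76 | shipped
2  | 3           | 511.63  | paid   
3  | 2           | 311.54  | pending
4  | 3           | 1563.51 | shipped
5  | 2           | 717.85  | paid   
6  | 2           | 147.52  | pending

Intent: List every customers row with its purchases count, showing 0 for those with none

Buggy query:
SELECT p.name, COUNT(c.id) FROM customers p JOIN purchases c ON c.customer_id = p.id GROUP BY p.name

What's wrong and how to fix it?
Bug: INNER JOIN drops customers rows that have no matching purchases rows

Fix: Use LEFT JOIN so parents without children still appear (COUNT(c.id) gives 0)

Corrected query:
SELECT p.name, COUNT(c.id) FROM customers p LEFT JOIN purchases c ON c.customer_id = p.id GROUP BY p.name

Result:
name  | COUNT(c.id)
------+------------
Bob   | 4          
Carol | 2          
Dave  | 0          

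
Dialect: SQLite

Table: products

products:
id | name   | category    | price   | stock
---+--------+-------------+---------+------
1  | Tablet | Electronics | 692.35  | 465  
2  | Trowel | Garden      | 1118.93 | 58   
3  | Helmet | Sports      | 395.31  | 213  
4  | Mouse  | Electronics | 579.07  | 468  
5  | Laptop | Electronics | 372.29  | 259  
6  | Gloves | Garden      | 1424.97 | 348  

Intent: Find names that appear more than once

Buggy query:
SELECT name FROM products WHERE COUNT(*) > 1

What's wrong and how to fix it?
Bug: COUNT(*) is an aggregate and cannot be used in WHERE

Fix: Group first, then use HAVING for the count condition

Corrected query:
SELECT name FROM products GROUP BY name HAVING COUNT(*) > 1

Result:
(no rows)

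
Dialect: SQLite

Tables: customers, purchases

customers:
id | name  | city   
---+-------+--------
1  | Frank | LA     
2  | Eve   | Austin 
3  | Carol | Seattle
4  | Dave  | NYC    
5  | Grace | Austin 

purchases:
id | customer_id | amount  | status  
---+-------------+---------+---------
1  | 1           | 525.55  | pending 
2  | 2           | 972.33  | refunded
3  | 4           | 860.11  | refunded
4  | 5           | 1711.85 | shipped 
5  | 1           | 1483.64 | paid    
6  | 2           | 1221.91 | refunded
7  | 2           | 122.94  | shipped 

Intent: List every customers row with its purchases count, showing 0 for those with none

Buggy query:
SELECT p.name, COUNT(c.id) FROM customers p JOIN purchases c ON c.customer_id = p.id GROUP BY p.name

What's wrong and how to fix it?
Bug: An inner join excludes parents with zero children

Fix: Use LEFT JOIN so parents without children still appear (COUNT(c.id) gives 0)

Corrected query:
SELECT p.name, COUNT(c.id) FROM customers p LEFT JOIN purchases c ON c.customer_id = p.id GROUP BY p.name

Result:
name  | COUNT(c.id)
------+------------
Carol | 0          
Dave  | 1          
Eve   | 3          
Frank | 2          
Grace | 1          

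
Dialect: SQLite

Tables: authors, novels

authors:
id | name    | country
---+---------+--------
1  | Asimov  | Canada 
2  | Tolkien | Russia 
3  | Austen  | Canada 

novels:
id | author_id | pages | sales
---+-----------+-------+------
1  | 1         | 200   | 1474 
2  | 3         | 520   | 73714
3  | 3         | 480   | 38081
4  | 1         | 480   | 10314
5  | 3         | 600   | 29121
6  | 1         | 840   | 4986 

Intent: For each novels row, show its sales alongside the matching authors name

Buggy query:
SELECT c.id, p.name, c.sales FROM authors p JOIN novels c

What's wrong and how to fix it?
Bug: JOIN with no ON clause produces a cartesian product; every novels row pairs with every authors row

Fix: Specify the join condition linking the foreign key to the parent id

Corrected query:
SELECT c.id, p.name, c.sales FROM authors p JOIN novels c ON c.author_id = p.id

Result:
id | name   | sales
---+--------+------
1  | Asimov | 1474 
2  | Austen | 73714
3  | Austen | 38081
4  | Asimov | 10314
5  | Austen | 29121
6  | Asimov | 4986 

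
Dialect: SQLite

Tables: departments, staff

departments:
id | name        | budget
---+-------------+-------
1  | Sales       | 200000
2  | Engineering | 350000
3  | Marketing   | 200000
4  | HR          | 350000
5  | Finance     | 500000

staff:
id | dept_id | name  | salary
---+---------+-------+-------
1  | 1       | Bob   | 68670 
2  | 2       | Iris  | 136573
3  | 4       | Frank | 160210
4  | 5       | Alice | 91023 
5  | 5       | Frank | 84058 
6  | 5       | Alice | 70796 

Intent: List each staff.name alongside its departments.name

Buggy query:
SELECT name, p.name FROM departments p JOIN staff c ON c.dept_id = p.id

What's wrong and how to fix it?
Bug: 'name' exists in both joined tables, so the database can't tell which one is meant

Fix: Qualify the column with its table alias (c.name)

Corrected query:
SELECT c.name, p.name FROM departments p JOIN staff c ON c.dept_id = p.id

Result:
name  | name       
------+------------
Bob   | Sales      
Iris  | Engineering
Frank | HR         
Alice | Finance    
Frank | Finance    
Alice | Finance    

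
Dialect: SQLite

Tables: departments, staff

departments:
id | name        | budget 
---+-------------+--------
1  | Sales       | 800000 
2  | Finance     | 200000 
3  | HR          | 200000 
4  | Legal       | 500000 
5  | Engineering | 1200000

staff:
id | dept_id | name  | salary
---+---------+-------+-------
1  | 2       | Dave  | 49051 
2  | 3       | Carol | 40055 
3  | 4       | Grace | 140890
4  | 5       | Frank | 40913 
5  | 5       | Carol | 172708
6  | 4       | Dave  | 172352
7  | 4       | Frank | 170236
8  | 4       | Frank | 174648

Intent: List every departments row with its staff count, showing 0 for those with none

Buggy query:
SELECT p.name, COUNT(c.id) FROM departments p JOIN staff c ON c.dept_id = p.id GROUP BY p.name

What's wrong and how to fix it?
Bug: An inner join excludes parents with zero children

Fix: Use LEFT JOIN so parents without children still appear (COUNT(c.id) gives 0)

Corrected query:
SELECT p.name, COUNT(c.id) FROM departments p LEFT JOIN staff c ON c.dept_id = p.id GROUP BY p.name

Result:
name        | COUNT(c.id)
------------+------------
Engineering | 2          
Finance     | 1          
HR          | 1          
Legal       | 4          
Sales       | 0          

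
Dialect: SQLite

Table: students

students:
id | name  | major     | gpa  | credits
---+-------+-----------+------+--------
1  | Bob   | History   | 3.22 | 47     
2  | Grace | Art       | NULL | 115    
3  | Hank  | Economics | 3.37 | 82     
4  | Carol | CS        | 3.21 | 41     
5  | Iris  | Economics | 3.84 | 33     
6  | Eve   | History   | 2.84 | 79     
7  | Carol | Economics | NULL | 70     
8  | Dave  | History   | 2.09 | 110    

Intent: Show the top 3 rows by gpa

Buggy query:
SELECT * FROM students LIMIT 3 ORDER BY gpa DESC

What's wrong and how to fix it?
Bug: ORDER BY cannot follow LIMIT; LIMIT is the final clause

Fix: Sort with ORDER BY, then apply LIMIT

Corrected query:
SELECT * FROM students ORDER BY gpa DESC LIMIT 3

Result:
id | name | major     | gpa  | credits
---+------+-----------+------+--------
5  | Iris | Economics | 3.84 | 33     
3  | Hank | Economics | 3.37 | 82     
1  | Bob  | History   | 3.22 | 47     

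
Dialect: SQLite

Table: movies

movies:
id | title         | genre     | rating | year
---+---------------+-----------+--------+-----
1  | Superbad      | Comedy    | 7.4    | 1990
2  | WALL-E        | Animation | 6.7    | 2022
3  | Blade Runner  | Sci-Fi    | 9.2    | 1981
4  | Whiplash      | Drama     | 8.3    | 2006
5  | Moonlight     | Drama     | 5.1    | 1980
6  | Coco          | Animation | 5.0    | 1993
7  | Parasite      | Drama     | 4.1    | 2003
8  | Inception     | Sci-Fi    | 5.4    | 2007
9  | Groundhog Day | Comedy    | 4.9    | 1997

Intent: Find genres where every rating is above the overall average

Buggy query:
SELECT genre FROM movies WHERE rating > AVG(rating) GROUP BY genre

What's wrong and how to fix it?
Bug: AVG() is an aggregate; it can't sit directly in WHERE

Fix: Use a subquery for AVG and a HAVING MIN(...) filter so the condition holds for every row in the group

Corrected query:
SELECT genre FROM movies GROUP BY genre HAVING MIN(rating) > (SELECT AVG(rating) FROM movies)

Result:
(no rows)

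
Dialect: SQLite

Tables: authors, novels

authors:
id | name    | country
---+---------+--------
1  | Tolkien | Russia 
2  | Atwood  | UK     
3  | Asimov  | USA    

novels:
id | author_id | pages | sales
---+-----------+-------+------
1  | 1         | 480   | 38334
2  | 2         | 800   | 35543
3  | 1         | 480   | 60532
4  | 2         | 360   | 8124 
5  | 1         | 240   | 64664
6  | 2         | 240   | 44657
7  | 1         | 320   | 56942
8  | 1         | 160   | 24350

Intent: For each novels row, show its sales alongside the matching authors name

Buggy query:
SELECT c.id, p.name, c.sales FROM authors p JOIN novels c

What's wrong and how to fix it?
Bug: Missing join condition: each novels row is matched to all authors rows instead of just its own

Fix: Add ON c.author_id = p.id to the JOIN

Corrected query:
SELECT c.id, p.name, c.sales FROM authors p JOIN novels c ON c.author_id = p.id

Result:
id | name    | sales
---+---------+------
1  | Tolkien | 38334
2  | Atwood  | 35543
3  | Tolkien | 60532
4  | Atwood  | 8124 
5  | Tolkien | 64664
6  | Atwood  | 44657
7  | Tolkien | 56942
8  | Tolkien | 24350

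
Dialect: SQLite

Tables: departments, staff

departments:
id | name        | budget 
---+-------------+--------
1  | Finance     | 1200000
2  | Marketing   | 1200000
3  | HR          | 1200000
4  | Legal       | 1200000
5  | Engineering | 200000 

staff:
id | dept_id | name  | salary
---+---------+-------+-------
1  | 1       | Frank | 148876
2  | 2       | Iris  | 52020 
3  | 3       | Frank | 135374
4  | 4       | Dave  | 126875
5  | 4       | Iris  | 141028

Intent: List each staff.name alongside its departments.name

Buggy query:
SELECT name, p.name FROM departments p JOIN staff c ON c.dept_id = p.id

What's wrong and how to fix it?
Bug: Both tables have a 'name' column; the unqualified reference is ambiguous

Fix: Prefix ambiguous columns with the table alias

Corrected query:
SELECT c.name, p.name FROM departments p JOIN staff c ON c.dept_id = p.id

Result:
name  | name     
------+----------
Frank | Finance  
Iris  | Marketing
Frank | HR       
Dave  | Legal    
Iris  | Legal    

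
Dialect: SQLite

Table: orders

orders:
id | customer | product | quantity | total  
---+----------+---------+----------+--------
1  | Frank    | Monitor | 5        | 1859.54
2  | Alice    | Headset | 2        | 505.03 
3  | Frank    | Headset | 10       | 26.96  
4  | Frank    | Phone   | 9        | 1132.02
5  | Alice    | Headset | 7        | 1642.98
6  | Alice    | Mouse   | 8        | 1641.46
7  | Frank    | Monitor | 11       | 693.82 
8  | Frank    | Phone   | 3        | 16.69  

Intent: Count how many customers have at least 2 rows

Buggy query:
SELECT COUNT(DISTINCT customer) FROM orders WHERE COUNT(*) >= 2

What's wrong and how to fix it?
Bug: COUNT(*) cannot appear in WHERE; the per-group count doesn't exist yet

Fix: Use a subquery that GROUPs and filters with HAVING, then count its rows

Corrected query:
SELECT COUNT(*) FROM (SELECT customer FROM orders GROUP BY customer HAVING COUNT(*) >= 2)

Result:
COUNT(*)
--------
2       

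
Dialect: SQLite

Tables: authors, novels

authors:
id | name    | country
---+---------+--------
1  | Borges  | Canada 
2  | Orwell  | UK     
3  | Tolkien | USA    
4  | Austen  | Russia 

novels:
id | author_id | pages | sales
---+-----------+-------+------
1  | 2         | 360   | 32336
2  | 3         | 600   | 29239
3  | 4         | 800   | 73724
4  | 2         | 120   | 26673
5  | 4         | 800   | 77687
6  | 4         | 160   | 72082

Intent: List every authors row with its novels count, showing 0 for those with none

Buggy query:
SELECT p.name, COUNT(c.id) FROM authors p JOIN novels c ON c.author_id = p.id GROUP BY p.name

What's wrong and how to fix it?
Bug: An inner join excludes parents with zero children

Fix: Use LEFT JOIN so parents without children still appear (COUNT(c.id) gives 0)

Corrected query:
SELECT p.name, COUNT(c.id) FROM authors p LEFT JOIN novels c ON c.author_id = p.id GROUP BY p.name

Result:
name    | COUNT(c.id)
--------+------------
Austen  | 3          
Borges  | 0          
Orwell  | 2          
Tolkien | 1          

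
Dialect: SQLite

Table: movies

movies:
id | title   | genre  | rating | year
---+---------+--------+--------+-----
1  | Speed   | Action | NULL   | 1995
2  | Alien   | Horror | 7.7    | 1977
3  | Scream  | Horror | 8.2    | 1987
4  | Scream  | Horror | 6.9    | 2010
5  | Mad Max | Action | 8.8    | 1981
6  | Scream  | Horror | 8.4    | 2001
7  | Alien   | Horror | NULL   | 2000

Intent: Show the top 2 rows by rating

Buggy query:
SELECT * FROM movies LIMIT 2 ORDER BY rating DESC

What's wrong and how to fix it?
Bug: LIMIT must come after ORDER BY

Fix: Swap the clauses: ORDER BY first, then LIMIT

Corrected query:
SELECT * FROM movies ORDER BY rating DESC LIMIT 2

Result:
id | title   | genre  | rating | year
---+---------+--------+--------+-----
5  | Mad Max | Action | 8.8    | 1981
6  | Scream  | Horror | 8.4    | 2001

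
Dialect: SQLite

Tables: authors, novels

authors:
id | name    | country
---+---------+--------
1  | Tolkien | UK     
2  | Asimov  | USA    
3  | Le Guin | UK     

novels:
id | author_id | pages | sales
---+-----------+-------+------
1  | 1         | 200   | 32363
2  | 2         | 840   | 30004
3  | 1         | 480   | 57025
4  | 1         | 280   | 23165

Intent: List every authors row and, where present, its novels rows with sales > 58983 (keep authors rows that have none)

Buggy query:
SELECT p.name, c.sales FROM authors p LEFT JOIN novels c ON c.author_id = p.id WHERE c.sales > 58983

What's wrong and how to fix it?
Bug: A WHERE condition on the right-hand table after LEFT JOIN drops unmatched parents

Fix: Move the right-table condition into the ON clause so unmatched parents are kept

Corrected query:
SELECT p.name, c.sales FROM authors p LEFT JOIN novels c ON c.author_id = p.id AND c.sales > 58983

Result:
name    | sales
--------+------
Tolkien | NULL 
Asimov  | NULL 
Le Guin | NULL 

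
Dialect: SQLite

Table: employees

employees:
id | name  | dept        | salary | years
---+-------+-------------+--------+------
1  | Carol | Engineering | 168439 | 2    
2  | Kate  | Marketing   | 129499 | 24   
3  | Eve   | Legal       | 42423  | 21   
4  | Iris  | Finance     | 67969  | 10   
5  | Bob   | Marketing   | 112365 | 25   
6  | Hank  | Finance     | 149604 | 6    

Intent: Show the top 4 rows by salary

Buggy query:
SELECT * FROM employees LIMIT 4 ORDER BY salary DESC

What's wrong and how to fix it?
Bug: LIMIT must come after ORDER BY

Fix: Swap the clauses: ORDER BY first, then LIMIT

Corrected query:
SELECT * FROM employees ORDER BY salary DESC LIMIT 4

Result:
id | name  | dept        | salary | years
---+-------+-------------+--------+------
1  | Carol | Engineering | 168439 | 2    
6  | Hank  | Finance     | 149604 | 6    
2  | Kate  | Marketing   | 129499 | 24   
5  | Bob   | Marketing   | 112365 | 25   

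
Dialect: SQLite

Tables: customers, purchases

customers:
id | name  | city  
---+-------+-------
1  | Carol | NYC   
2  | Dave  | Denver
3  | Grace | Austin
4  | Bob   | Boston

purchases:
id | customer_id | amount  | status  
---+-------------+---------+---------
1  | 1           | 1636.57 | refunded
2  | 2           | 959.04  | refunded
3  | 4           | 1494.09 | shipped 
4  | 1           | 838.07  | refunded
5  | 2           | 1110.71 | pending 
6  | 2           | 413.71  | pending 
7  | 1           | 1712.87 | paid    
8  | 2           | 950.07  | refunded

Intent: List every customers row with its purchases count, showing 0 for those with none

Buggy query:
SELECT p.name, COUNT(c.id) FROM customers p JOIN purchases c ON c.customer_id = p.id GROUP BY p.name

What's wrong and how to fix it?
Bug: INNER JOIN drops customers rows that have no matching purchases rows

Fix: Use LEFT JOIN so parents without children still appear (COUNT(c.id) gives 0)

Corrected query:
SELECT p.name, COUNT(c.id) FROM customers p LEFT JOIN purchases c ON c.customer_id = p.id GROUP BY p.name

Result:
name  | COUNT(c.id)
------+------------
Bob   | 1          
Carol | 3          
Dave  | 4          
Grace | 0          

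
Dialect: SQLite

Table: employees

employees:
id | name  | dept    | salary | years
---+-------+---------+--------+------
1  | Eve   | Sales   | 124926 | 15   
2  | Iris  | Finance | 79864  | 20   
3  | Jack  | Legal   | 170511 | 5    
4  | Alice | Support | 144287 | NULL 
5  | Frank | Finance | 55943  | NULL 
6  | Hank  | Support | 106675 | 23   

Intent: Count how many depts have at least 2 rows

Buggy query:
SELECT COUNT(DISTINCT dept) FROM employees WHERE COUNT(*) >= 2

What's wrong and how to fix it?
Bug: WHERE filters individual rows, not groups, so a group-level COUNT is invalid there

Fix: Group first with HAVING COUNT(*) >= 2, then COUNT the resulting groups

Corrected query:
SELECT COUNT(*) FROM (SELECT dept FROM employees GROUP BY dept HAVING COUNT(*) >= 2)

Result:
COUNT(*)
--------
2       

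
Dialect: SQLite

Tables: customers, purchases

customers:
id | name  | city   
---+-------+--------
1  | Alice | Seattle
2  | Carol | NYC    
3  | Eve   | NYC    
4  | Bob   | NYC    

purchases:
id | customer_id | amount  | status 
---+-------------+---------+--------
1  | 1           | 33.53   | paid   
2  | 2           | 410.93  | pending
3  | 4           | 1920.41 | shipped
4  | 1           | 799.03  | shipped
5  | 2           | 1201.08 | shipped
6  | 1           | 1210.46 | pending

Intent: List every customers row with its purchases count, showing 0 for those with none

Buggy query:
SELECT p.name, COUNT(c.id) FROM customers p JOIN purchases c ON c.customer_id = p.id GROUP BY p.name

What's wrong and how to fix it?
Bug: An inner join excludes parents with zero children

Fix: Use LEFT JOIN so parents without children still appear (COUNT(c.id) gives 0)

Corrected query:
SELECT p.name, COUNT(c.id) FROM customers p LEFT JOIN purchases c ON c.customer_id = p.id GROUP BY p.name

Result:
name  | COUNT(c.id)
------+------------
Alice | 3          
Bob   | 1          
Carol | 2          
Eve   | 0          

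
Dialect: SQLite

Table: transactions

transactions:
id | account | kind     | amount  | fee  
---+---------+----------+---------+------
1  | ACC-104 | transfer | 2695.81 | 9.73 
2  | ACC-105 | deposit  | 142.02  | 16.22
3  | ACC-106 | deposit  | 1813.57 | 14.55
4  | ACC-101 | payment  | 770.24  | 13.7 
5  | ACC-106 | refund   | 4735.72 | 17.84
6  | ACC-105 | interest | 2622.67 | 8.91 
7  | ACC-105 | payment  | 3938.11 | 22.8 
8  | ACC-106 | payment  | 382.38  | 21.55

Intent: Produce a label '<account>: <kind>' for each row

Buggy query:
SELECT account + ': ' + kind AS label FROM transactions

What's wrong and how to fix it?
Bug: SQLite uses || for string concatenation; + coerces text to numbers (yielding 0)

Fix: Use the || operator for string concatenation

Corrected query:
SELECT account || ': ' || kind AS label FROM transactions

Result:
label            
-----------------
ACC-104: transfer
ACC-105: deposit 
ACC-106: deposit 
ACC-101: payment 
ACC-106: refund  
ACC-105: interest
ACC-105: payment 
ACC-106: payment 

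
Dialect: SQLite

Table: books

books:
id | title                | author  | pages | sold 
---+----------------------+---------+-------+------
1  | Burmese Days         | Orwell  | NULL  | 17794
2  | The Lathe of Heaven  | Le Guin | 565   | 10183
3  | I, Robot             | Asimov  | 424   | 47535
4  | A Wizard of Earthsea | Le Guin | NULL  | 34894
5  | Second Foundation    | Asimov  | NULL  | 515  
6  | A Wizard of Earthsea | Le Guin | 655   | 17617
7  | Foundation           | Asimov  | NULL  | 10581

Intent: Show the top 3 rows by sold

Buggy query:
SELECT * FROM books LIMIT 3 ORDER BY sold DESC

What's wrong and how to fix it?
Bug: LIMIT must come after ORDER BY

Fix: Swap the clauses: ORDER BY first, then LIMIT

Corrected query:
SELECT * FROM books ORDER BY sold DESC LIMIT 3

Result:
id | title                | author  | pages | sold 
---+----------------------+---------+-------+------
3  | I, Robot             | Asimov  | 424   | 47535
4  | A Wizard of Earthsea | Le Guin | NULL  | 34894
1  | Burmese Days         | Orwell  | NULL  | 17794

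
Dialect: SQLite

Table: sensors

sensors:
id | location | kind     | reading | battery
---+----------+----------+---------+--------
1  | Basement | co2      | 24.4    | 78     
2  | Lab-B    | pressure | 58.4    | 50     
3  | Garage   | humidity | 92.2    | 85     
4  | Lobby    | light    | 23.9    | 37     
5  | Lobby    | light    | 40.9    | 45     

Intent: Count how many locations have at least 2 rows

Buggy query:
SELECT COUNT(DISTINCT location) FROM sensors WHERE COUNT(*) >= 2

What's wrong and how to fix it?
Bug: COUNT(*) cannot appear in WHERE; the per-group count doesn't exist yet

Fix: Group first with HAVING COUNT(*) >= 2, then COUNT the resulting groups

Corrected query:
SELECT COUNT(*) FROM (SELECT location FROM sensors GROUP BY location HAVING COUNT(*) >= 2)

Result:
COUNT(*)
--------
1       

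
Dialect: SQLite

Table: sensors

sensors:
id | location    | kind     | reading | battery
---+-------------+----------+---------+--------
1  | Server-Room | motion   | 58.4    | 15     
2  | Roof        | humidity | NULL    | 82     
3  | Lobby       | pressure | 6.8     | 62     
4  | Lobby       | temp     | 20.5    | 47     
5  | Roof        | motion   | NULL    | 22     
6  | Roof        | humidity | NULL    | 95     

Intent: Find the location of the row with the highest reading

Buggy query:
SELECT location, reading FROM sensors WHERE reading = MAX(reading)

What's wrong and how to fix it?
Bug: MAX(reading) is an aggregate and cannot be used directly in WHERE

Fix: Wrap MAX in a scalar subquery so WHERE compares against a single value

Corrected query:
SELECT location, reading FROM sensors WHERE reading = (SELECT MAX(reading) FROM sensors)

Result:
location    | reading
------------+--------
Server-Room | 58.4   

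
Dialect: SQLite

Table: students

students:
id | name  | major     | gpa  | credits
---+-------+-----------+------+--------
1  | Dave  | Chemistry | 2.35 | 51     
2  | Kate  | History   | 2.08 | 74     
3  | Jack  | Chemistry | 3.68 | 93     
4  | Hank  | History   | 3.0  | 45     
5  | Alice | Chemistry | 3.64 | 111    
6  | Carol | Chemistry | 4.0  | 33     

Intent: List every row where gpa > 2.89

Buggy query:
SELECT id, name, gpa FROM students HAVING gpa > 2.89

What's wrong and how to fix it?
Bug: This is a non-aggregate query (no GROUP BY, no aggregates), so in SQLite the HAVING clause is invalid here; a row-level condition belongs in WHERE

Fix: Replace HAVING with WHERE since the condition applies to individual rows

Corrected query:
SELECT id, name, gpa FROM students WHERE gpa > 2.89

Result:
id | name  | gpa 
---+-------+-----
3  | Jack  | 3.68
4  | Hank  | 3   
5  | Alice | 3.64
6  | Carol | 4   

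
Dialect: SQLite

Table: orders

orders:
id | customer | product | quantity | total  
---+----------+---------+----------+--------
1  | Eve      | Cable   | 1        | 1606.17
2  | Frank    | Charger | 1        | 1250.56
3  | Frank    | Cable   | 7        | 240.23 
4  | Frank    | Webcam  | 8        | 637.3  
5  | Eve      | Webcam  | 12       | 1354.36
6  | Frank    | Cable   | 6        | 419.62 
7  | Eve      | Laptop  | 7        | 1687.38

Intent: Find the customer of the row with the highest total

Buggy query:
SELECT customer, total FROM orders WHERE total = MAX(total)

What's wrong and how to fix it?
Bug: MAX(total) is an aggregate and cannot be used directly in WHERE

Fix: Use a subquery: WHERE total = (SELECT MAX(total) FROM orders)

Corrected query:
SELECT customer, total FROM orders WHERE total = (SELECT MAX(total) FROM orders)

Result:
customer | total  
---------+--------
Eve      | 1687.38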